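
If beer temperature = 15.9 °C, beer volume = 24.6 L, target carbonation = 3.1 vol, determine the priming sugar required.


residual = 14.695·(0.01821 + 0.09011·e^(−0.04·T));  sugar = (target − residual)·4.0·V
residual = 14.695·(0.01821 + 0.09011·e^(−0.04·15.9)) = 0.9686
sugar = (3.1 − 0.9686)·4.0·24.6

209.7281 g


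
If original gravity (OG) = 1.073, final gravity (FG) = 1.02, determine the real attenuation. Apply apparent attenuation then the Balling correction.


AA = (OG−FG)/(OG−1)·100;  RA = AA·0.8192
AA = (1.073 − 1.02)/(1.073 − 1)·100 = 72.6027
RA = 72.6027·0.8192

59.4762 %


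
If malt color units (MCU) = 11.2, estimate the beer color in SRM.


SRM = 1.4922 · MCU^0.6859
SRM = 1.4922 · 11.2^0.6859

7.8250 SRM


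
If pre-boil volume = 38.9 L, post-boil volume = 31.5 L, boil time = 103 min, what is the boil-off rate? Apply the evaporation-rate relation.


rate = (V_pre − V_post) / (t_min/60)
rate = (38.9 − 31.5) / (103/60)

4.3107 L/hr


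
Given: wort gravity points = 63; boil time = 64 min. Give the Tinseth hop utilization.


U = 1.65·0.000125^(GP/1000) · (1 − e^(−0.04·t))/4.15
bigness = 1.65·0.000125^(63/1000) = 0.9367
boil_factor = (1 − e^(−0.04·64))/4.15 = 0.2223
U = 0.9367 · 0.2223

0.2083


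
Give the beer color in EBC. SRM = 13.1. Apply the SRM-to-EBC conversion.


EBC = SRM · 1.97
EBC = 13.1 · 1.97

25.8070 EBC


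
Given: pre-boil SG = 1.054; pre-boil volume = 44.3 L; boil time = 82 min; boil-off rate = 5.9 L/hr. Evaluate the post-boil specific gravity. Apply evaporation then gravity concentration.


V_post = V_pre − rate·(t/60);  SG_post = 1 + (SG_pre−1)·V_pre/V_post
V_post = 44.3 − 5.9·(82/60) = 36.2367
SG_post = 1 + (1.054 − 1)·44.3/36.2367

1.0660


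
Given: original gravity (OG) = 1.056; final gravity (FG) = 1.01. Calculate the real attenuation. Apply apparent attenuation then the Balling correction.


AA = (OG−FG)/(OG−1)·100;  RA = AA·0.8192
AA = (1.056 − 1.01)/(1.056 − 1)·100 = 82.1429
RA = 82.1429·0.8192

67.2914 %


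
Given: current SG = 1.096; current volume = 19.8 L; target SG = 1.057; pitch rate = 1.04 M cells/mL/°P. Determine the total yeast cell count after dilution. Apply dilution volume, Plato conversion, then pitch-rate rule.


V_w = V·((SG_c−1)/(SG_t−1)−1);  °P = 259 − 259/SG_t;  cells = rate·(V+V_w)·°P
V_w = 19.8·((1.096−1)/(1.057−1)−1) = 13.5474
V_final = 19.8 + 13.5474 = 33.3474
°P = 259 − 259/1.057 = 13.9669
cells = 1.04·33.3474·13.9669

484.3893 billion cells


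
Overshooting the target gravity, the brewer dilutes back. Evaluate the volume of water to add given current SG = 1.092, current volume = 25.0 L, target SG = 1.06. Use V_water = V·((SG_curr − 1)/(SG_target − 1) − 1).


V_water = 25.0·((1.092 − 1)/(1.06 − 1) − 1)

13.3333 L


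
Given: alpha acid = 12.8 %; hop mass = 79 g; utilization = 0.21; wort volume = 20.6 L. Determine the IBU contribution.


IBU = (α/100)·mass·U·1000 / V
IBU = (12.8/100)·79·0.21·1000 / 20.6

103.0835 IBU


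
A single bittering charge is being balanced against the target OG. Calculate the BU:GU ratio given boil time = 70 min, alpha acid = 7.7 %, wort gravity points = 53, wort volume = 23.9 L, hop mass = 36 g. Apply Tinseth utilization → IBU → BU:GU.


U = 1.65·0.000125^(GP/1000)·(1−e^(−0.04t))/4.15;  IBU = (α/100)·m·U·1000/V;  BU:GU = IBU/GP
U = 1.65·0.000125^(53/1000)·(1−e^(−0.04·70))/4.15 = 0.2319
IBU = (7.7/100)·36·0.2319·1000/23.9 = 26.8981
BU:GU = 26.8981/53

0.5075


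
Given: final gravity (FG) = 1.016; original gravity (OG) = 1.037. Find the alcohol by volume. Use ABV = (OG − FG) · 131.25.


ABV = (1.037 − 1.016) · 131.25

2.7562 % ABV


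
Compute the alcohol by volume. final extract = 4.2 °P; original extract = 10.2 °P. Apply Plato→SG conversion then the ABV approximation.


SG = 259/(259 − P);  ABV = (OG − FG)·131.25
OG = 259/(259 − 10.2) = 1.0410
FG = 259/(259 − 4.2) = 1.0165
ABV = (1.0410 − 1.0165)·131.25

3.2174 % ABV


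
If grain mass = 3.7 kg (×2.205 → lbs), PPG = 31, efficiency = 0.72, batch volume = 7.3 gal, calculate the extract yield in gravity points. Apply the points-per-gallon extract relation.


points = lbs × PPG × eff / vol
lbs = 3.7 × 2.205 = 8.1585
points = 8.1585 × 31 × 0.72 / 7.3

24.9449 points


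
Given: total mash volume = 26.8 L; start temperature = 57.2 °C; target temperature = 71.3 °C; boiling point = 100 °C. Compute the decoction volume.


V_dec = V_total·(T_target − T_start)/(T_boil − T_start)
V_dec = 26.8·(71.3 − 57.2)/(100 − 57.2)

8.8290 L


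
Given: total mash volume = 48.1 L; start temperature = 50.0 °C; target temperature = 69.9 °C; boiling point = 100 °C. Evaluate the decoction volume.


V_dec = V_total·(T_target − T_start)/(T_boil − T_start)
V_dec = 48.1·(69.9 − 50.0)/(100 − 50.0)

19.1438 L


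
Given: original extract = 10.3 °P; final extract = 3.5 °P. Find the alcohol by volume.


SG = 259/(259 − P);  ABV = (OG − FG)·131.25
OG = 259/(259 − 10.3) = 1.0414
FG = 259/(259 − 3.5) = 1.0137
ABV = (1.0414 − 1.0137)·131.25

3.6378 % ABV


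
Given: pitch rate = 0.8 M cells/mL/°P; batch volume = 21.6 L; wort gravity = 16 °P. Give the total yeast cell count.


cells (billions) = rate · V_L · °P
cells = 0.8 · 21.6 · 16

276.4800 billion cells


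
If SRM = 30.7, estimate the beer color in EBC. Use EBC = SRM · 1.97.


EBC = 30.7 · 1.97

60.4790 EBC


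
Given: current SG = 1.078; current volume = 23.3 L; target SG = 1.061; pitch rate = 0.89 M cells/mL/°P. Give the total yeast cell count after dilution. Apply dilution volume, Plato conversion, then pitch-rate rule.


V_w = V·((SG_c−1)/(SG_t−1)−1);  °P = 259 − 259/SG_t;  cells = rate·(V+V_w)·°P
V_w = 23.3·((1.078−1)/(1.061−1)−1) = 6.4934
V_final = 23.3 + 6.4934 = 29.7934
°P = 259 − 259/1.061 = 14.8907
cells = 0.89·29.7934·14.8907

394.8434 billion cells


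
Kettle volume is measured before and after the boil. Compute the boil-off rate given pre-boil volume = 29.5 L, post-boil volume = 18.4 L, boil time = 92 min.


rate = (V_pre − V_post) / (t_min/60)
rate = (29.5 − 18.4) / (92/60)

7.2391 L/hr


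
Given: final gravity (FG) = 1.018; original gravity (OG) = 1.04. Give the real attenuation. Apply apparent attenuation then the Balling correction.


AA = (OG−FG)/(OG−1)·100;  RA = AA·0.8192
AA = (1.04 − 1.018)/(1.04 − 1)·100 = 55.0000
RA = 55.0000·0.8192

45.0560 %


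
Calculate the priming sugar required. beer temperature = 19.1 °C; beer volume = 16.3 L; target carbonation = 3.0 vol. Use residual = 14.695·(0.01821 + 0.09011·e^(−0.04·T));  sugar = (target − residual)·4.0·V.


residual = 14.695·(0.01821 + 0.09011·e^(−0.04·19.1)) = 0.8844
sugar = (3.0 − 0.8844)·4.0·16.3

137.9376 g


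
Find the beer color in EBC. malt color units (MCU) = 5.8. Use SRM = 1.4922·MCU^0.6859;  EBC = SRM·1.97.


SRM = 1.4922·5.8^0.6859 = 4.9827
EBC = 4.9827·1.97

9.8159 EBC


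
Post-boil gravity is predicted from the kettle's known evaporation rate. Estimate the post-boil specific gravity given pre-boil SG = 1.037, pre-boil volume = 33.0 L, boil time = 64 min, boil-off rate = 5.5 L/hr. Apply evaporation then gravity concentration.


V_post = V_pre − rate·(t/60);  SG_post = 1 + (SG_pre−1)·V_pre/V_post
V_post = 33.0 − 5.5·(64/60) = 27.1333
SG_post = 1 + (1.037 − 1)·33.0/27.1333

1.0450


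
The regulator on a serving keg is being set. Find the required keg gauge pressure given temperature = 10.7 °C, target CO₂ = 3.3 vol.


psi = vols/(0.01821 + 0.09011·e^(−0.04·T)) − 14.695
psi = 3.3/(0.01821 + 0.09011·e^(−0.04·10.7)) − 14.695

28.1929 psi


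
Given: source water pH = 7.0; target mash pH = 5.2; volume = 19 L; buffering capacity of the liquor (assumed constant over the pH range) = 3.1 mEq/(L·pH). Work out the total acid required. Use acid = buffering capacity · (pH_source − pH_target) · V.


acid = 3.1 · (7.0 − 5.2) · 19

106.0200 mEq


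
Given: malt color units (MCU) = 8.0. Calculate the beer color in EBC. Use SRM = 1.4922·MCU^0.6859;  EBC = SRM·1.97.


SRM = 1.4922·8.0^0.6859 = 6.2124
EBC = 6.2124·1.97

12.2383 EBC


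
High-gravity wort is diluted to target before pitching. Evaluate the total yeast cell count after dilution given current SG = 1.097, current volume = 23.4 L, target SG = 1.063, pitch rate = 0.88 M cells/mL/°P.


V_w = V·((SG_c−1)/(SG_t−1)−1);  °P = 259 − 259/SG_t;  cells = rate·(V+V_w)·°P
V_w = 23.4·((1.097−1)/(1.063−1)−1) = 12.6286
V_final = 23.4 + 12.6286 = 36.0286
°P = 259 − 259/1.063 = 15.3500
cells = 0.88·36.0286·15.3500

486.6725 billion cells


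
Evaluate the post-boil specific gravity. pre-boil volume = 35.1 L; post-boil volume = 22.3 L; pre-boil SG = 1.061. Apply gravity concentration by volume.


SG_post = 1 + (SG_pre − 1)·V_pre/V_post
pts_pre = (1.061 − 1)·1000 = 61.0000
pts_post = 61.0000·35.1/22.3 = 96.0135
SG_post = 1 + 96.0135/1000

1.0960


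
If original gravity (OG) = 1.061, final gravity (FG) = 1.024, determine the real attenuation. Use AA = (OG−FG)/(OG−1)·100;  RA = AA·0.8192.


AA = (1.061 − 1.024)/(1.061 − 1)·100 = 60.6557
RA = 60.6557·0.8192

49.6892 %


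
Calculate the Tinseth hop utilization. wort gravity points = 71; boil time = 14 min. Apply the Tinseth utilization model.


U = 1.65·0.000125^(GP/1000) · (1 − e^(−0.04·t))/4.15
bigness = 1.65·0.000125^(71/1000) = 0.8717
boil_factor = (1 − e^(−0.04·14))/4.15 = 0.1033
U = 0.8717 · 0.1033

0.0901


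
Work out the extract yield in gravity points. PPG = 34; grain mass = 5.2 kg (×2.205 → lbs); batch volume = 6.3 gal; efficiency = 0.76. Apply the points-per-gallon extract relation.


points = lbs × PPG × eff / vol
lbs = 5.2 × 2.205 = 11.4660
points = 11.4660 × 34 × 0.76 / 6.3

47.0288 points


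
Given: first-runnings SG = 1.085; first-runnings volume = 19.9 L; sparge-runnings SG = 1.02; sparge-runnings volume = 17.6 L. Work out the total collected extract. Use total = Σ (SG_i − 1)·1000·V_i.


first = (1.085 − 1)·1000·19.9 = 1691.5000
sparge = (1.02 − 1)·1000·17.6 = 352.0000
total = 1691.5000 + 352.0000

2043.5000 gravity·L


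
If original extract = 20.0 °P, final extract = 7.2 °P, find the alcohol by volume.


SG = 259/(259 − P);  ABV = (OG − FG)·131.25
OG = 259/(259 − 20.0) = 1.0837
FG = 259/(259 − 7.2) = 1.0286
ABV = (1.0837 − 1.0286)·131.25

7.2303 % ABV


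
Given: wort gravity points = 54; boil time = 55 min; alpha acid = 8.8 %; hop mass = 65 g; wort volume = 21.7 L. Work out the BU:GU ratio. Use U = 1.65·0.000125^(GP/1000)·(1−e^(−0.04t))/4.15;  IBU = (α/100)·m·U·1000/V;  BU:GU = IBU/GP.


U = 1.65·0.000125^(54/1000)·(1−e^(−0.04·55))/4.15 = 0.2176
IBU = (8.8/100)·65·0.2176·1000/21.7 = 57.3592
BU:GU = 57.3592/54

1.0622


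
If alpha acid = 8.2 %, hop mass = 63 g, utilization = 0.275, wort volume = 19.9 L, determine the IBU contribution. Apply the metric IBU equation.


IBU = (α/100)·mass·U·1000 / V
IBU = (8.2/100)·63·0.275·1000 / 19.9

71.3894 IBU


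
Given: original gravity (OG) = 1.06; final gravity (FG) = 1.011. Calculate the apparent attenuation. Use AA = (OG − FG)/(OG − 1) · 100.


AA = (1.06 − 1.011)/(1.06 − 1) · 100

81.6667 %


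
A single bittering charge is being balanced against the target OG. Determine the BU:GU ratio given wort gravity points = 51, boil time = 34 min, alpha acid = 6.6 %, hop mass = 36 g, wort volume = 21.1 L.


U = 1.65·0.000125^(GP/1000)·(1−e^(−0.04t))/4.15;  IBU = (α/100)·m·U·1000/V;  BU:GU = IBU/GP
U = 1.65·0.000125^(51/1000)·(1−e^(−0.04·34))/4.15 = 0.1869
IBU = (6.6/100)·36·0.1869·1000/21.1 = 21.0440
BU:GU = 21.0440/51

0.4126


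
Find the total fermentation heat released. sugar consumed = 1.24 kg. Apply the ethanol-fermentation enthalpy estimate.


Q = m_sugar · 590 kJ/kg
Q = 1.24 · 590

731.6000 kJ


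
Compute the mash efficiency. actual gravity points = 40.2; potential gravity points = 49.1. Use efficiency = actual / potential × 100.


efficiency = 40.2 / 49.1 × 100

81.8737 %


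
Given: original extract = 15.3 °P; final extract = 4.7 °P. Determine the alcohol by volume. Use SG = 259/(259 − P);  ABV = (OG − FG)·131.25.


OG = 259/(259 − 15.3) = 1.0628
FG = 259/(259 − 4.7) = 1.0185
ABV = (1.0628 − 1.0185)·131.25

5.8144 % ABV


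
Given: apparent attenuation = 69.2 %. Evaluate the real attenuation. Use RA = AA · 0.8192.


RA = 69.2 · 0.8192

56.6886 %


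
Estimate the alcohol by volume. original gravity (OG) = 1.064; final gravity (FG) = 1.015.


ABV = (OG − FG) · 131.25
ABV = (1.064 − 1.015) · 131.25

6.4313 % ABV


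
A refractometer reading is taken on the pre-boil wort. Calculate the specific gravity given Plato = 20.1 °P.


SG = 259/(259 − P)
SG = 259/(259 − 20.1)

1.0841


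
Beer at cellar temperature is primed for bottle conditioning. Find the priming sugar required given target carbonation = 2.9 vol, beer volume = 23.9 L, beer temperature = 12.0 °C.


residual = 14.695·(0.01821 + 0.09011·e^(−0.04·T));  sugar = (target − residual)·4.0·V
residual = 14.695·(0.01821 + 0.09011·e^(−0.04·12.0)) = 1.0870
sugar = (2.9 − 1.0870)·4.0·23.9

173.3258 g


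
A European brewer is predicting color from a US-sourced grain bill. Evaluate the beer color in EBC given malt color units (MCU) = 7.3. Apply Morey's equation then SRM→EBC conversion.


SRM = 1.4922·MCU^0.6859;  EBC = SRM·1.97
SRM = 1.4922·7.3^0.6859 = 5.8342
EBC = 5.8342·1.97

11.4933 EBC


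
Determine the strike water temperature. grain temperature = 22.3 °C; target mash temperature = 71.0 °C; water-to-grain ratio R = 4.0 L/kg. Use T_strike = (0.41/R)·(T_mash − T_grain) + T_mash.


T_strike = (0.41/4.0)·(71.0 − 22.3) + 71.0

75.9917 °C


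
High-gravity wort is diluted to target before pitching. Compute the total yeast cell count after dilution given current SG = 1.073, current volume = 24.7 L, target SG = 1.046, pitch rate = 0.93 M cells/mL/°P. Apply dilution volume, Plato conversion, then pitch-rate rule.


V_w = V·((SG_c−1)/(SG_t−1)−1);  °P = 259 − 259/SG_t;  cells = rate·(V+V_w)·°P
V_w = 24.7·((1.073−1)/(1.046−1)−1) = 14.4978
V_final = 24.7 + 14.4978 = 39.1978
°P = 259 − 259/1.046 = 11.3901
cells = 0.93·39.1978·11.3901

415.2129 billion cells


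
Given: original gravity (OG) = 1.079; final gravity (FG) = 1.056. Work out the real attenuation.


AA = (OG−FG)/(OG−1)·100;  RA = AA·0.8192
AA = (1.079 − 1.056)/(1.079 − 1)·100 = 29.1139
RA = 29.1139·0.8192

23.8501 %


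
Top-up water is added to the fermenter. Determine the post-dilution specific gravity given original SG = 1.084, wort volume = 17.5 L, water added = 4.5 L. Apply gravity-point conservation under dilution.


SG_new = 1 + (SG_old − 1)·V_old/(V_old + V_water)
pts = (1.084 − 1)·1000·17.5/(17.5 + 4.5) = 66.8182
SG_new = 1 + 66.8182/1000

1.0668


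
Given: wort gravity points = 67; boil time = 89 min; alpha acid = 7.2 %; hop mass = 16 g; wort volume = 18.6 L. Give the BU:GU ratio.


U = 1.65·0.000125^(GP/1000)·(1−e^(−0.04t))/4.15;  IBU = (α/100)·m·U·1000/V;  BU:GU = IBU/GP
U = 1.65·0.000125^(67/1000)·(1−e^(−0.04·89))/4.15 = 0.2115
IBU = (7.2/100)·16·0.2115·1000/18.6 = 13.1020
BU:GU = 13.1020/67

0.1956


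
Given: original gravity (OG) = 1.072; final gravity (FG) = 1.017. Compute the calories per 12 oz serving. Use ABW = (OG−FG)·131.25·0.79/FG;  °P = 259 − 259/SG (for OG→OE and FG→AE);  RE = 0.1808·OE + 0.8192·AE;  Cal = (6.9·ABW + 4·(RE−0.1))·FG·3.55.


ABW = (1.072 − 1.017)·131.25·0.79/1.017 = 5.6075
OE = 259 − 259/1.072 = 17.3955 °P
AE = 259 − 259/1.017 = 4.3294 °P
RE = 0.1808·17.3955 + 0.8192·4.3294 = 6.6918 °P
Cal = (6.9·5.6075 + 4·(6.6918−0.1))·1.017·3.55

234.8846 kcal


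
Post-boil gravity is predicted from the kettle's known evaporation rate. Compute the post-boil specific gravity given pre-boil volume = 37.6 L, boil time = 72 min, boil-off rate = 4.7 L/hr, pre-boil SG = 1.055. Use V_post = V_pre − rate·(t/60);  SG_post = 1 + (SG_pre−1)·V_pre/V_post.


V_post = 37.6 − 4.7·(72/60) = 31.9600
SG_post = 1 + (1.055 − 1)·37.6/31.9600

1.0647


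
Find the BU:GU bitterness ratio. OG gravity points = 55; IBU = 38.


BU:GU = IBU / OG_points
BU:GU = 38 / 55

0.6909


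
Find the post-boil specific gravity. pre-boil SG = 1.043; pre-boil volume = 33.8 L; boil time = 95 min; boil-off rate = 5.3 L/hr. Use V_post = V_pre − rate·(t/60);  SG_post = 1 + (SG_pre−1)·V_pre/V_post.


V_post = 33.8 − 5.3·(95/60) = 25.4083
SG_post = 1 + (1.043 − 1)·33.8/25.4083

1.0572


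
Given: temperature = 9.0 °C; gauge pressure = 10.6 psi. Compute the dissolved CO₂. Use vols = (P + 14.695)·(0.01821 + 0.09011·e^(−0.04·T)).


vols = (10.6 + 14.695)·(0.01821 + 0.09011·e^(−0.04·9.0))

2.0509 volumes


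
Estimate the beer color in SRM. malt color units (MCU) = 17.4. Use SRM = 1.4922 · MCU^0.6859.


SRM = 1.4922 · 17.4^0.6859

10.5857 SRM


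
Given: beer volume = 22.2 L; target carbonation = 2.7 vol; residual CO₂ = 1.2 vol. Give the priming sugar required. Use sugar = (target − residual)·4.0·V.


sugar = (2.7 − 1.2)·4.0·22.2

133.2000 g


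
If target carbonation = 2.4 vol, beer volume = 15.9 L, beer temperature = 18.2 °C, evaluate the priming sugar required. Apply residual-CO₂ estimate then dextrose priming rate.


residual = 14.695·(0.01821 + 0.09011·e^(−0.04·T));  sugar = (target − residual)·4.0·V
residual = 14.695·(0.01821 + 0.09011·e^(−0.04·18.2)) = 0.9070
sugar = (2.4 − 0.9070)·4.0·15.9

94.9547 g


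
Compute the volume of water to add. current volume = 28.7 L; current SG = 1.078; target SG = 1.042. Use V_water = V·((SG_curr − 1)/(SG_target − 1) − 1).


V_water = 28.7·((1.078 − 1)/(1.042 − 1) − 1)

24.6000 L


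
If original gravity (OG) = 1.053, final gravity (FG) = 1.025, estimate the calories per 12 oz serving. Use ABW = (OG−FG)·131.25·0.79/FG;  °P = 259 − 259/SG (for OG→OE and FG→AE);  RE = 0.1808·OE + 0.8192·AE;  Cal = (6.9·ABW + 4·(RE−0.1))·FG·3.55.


ABW = (1.053 − 1.025)·131.25·0.79/1.025 = 2.8324
OE = 259 − 259/1.053 = 13.0361 °P
AE = 259 − 259/1.025 = 6.3171 °P
RE = 0.1808·13.0361 + 0.8192·6.3171 = 7.5319 °P
Cal = (6.9·2.8324 + 4·(7.5319−0.1))·1.025·3.55

179.2860 kcal


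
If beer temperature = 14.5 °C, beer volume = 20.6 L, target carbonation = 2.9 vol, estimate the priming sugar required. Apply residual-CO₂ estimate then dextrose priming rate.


residual = 14.695·(0.01821 + 0.09011·e^(−0.04·T));  sugar = (target − residual)·4.0·V
residual = 14.695·(0.01821 + 0.09011·e^(−0.04·14.5)) = 1.0090
sugar = (2.9 − 1.0090)·4.0·20.6

155.8188 g


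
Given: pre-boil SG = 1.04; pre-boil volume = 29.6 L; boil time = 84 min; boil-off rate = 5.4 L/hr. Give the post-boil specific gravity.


V_post = V_pre − rate·(t/60);  SG_post = 1 + (SG_pre−1)·V_pre/V_post
V_post = 29.6 − 5.4·(84/60) = 22.0400
SG_post = 1 + (1.04 − 1)·29.6/22.0400

1.0537


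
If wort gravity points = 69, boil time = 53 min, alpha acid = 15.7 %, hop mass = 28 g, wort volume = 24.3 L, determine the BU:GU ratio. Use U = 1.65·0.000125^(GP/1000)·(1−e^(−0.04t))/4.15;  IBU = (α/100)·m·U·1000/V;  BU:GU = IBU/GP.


U = 1.65·0.000125^(69/1000)·(1−e^(−0.04·53))/4.15 = 0.1882
IBU = (15.7/100)·28·0.1882·1000/24.3 = 34.0440
BU:GU = 34.0440/69

0.4934


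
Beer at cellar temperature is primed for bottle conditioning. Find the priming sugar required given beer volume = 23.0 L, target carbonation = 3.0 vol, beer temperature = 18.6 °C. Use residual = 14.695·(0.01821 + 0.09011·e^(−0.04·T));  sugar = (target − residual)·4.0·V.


residual = 14.695·(0.01821 + 0.09011·e^(−0.04·18.6)) = 0.8969
sugar = (3.0 − 0.8969)·4.0·23.0

193.4896 g


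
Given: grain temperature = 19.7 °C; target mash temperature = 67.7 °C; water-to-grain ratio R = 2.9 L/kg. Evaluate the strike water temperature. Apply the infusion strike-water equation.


T_strike = (0.41/R)·(T_mash − T_grain) + T_mash
T_strike = (0.41/2.9)·(67.7 − 19.7) + 67.7

74.4862 °C


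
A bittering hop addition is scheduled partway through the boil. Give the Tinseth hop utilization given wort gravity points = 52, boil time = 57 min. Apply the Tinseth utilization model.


U = 1.65·0.000125^(GP/1000) · (1 − e^(−0.04·t))/4.15
bigness = 1.65·0.000125^(52/1000) = 1.0340
boil_factor = (1 − e^(−0.04·57))/4.15 = 0.2163
U = 1.0340 · 0.2163

0.2237


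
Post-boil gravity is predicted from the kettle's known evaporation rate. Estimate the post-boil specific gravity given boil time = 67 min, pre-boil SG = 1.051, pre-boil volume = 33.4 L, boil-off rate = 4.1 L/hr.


V_post = V_pre − rate·(t/60);  SG_post = 1 + (SG_pre−1)·V_pre/V_post
V_post = 33.4 − 4.1·(67/60) = 28.8217
SG_post = 1 + (1.051 − 1)·33.4/28.8217

1.0591


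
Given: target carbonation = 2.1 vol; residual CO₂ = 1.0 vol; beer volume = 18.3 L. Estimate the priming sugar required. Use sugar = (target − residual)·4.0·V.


sugar = (2.1 − 1.0)·4.0·18.3

80.5200 g


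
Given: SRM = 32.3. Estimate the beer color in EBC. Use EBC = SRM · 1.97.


EBC = 32.3 · 1.97

63.6310 EBC


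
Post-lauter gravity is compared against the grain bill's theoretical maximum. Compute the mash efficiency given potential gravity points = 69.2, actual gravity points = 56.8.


efficiency = actual / potential × 100
efficiency = 56.8 / 69.2 × 100

82.0809 %


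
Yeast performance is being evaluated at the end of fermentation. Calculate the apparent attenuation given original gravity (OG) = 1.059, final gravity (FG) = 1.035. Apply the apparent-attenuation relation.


AA = (OG − FG)/(OG − 1) · 100
AA = (1.059 − 1.035)/(1.059 − 1) · 100

40.6780 %


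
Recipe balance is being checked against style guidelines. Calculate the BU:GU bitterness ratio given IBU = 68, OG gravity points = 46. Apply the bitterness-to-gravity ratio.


BU:GU = IBU / OG_points
BU:GU = 68 / 46

1.4783


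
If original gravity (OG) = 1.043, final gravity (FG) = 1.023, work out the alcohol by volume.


ABV = (OG − FG) · 131.25
ABV = (1.043 − 1.023) · 131.25

2.6250 % ABV


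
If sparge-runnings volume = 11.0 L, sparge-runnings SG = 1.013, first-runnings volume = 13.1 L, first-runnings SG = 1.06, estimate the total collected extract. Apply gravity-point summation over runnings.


total = Σ (SG_i − 1)·1000·V_i
first = (1.06 − 1)·1000·13.1 = 786.0000
sparge = (1.013 − 1)·1000·11.0 = 143.0000
total = 786.0000 + 143.0000

929.0000 gravity·L


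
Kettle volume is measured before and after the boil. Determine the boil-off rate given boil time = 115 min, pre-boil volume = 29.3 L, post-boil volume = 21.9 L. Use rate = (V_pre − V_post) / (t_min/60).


rate = (29.3 − 21.9) / (115/60)

3.8609 L/hr


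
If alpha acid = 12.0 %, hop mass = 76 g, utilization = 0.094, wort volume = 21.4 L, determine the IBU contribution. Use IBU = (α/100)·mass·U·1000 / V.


IBU = (12.0/100)·76·0.094·1000 / 21.4

40.0598 IBU


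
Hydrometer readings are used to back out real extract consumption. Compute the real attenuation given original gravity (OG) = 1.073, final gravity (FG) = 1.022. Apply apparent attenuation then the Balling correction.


AA = (OG−FG)/(OG−1)·100;  RA = AA·0.8192
AA = (1.073 − 1.022)/(1.073 − 1)·100 = 69.8630
RA = 69.8630·0.8192

57.2318 %


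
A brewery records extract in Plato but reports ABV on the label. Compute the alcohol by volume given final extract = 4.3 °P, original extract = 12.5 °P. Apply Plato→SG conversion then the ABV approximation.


SG = 259/(259 − P);  ABV = (OG − FG)·131.25
OG = 259/(259 − 12.5) = 1.0507
FG = 259/(259 − 4.3) = 1.0169
ABV = (1.0507 − 1.0169)·131.25

4.4398 % ABV


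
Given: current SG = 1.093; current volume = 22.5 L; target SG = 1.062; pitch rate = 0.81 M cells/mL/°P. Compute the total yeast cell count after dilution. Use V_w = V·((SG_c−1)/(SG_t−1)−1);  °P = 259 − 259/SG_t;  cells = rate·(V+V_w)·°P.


V_w = 22.5·((1.093−1)/(1.062−1)−1) = 11.2500
V_final = 22.5 + 11.2500 = 33.7500
°P = 259 − 259/1.062 = 15.1205
cells = 0.81·33.7500·15.1205

413.3574 billion cells


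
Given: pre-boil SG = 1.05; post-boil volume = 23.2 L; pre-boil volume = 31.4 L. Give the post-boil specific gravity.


SG_post = 1 + (SG_pre − 1)·V_pre/V_post
pts_pre = (1.05 − 1)·1000 = 50.0000
pts_post = 50.0000·31.4/23.2 = 67.6724
SG_post = 1 + 67.6724/1000

1.0677


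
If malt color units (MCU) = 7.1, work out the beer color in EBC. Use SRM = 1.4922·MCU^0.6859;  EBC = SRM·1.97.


SRM = 1.4922·7.1^0.6859 = 5.7241
EBC = 5.7241·1.97

11.2764 EBC


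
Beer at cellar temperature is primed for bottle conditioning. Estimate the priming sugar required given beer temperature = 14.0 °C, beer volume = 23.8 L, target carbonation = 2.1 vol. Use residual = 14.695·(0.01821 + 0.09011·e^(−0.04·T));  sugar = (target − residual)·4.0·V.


residual = 14.695·(0.01821 + 0.09011·e^(−0.04·14.0)) = 1.0240
sugar = (2.1 − 1.0240)·4.0·23.8

102.4379 g


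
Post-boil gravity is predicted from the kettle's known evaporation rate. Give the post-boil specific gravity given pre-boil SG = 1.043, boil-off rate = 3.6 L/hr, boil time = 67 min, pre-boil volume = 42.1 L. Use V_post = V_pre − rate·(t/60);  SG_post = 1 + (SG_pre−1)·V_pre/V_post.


V_post = 42.1 − 3.6·(67/60) = 38.0800
SG_post = 1 + (1.043 − 1)·42.1/38.0800

1.0475


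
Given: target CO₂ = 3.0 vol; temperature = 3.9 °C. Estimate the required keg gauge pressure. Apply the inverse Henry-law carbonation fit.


psi = vols/(0.01821 + 0.09011·e^(−0.04·T)) − 14.695
psi = 3.0/(0.01821 + 0.09011·e^(−0.04·3.9)) − 14.695

16.7831 psi


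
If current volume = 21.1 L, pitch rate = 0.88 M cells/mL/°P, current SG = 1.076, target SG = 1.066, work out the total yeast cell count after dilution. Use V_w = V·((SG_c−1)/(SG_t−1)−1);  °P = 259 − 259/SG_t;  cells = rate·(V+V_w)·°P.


V_w = 21.1·((1.076−1)/(1.066−1)−1) = 3.1970
V_final = 21.1 + 3.1970 = 24.2970
°P = 259 − 259/1.066 = 16.0356
cells = 0.88·24.2970·16.0356

342.8635 billion cells


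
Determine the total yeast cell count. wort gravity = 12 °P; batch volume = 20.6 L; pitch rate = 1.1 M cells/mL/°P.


cells (billions) = rate · V_L · °P
cells = 1.1 · 20.6 · 12

271.9200 billion cells


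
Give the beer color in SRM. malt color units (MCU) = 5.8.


SRM = 1.4922 · MCU^0.6859
SRM = 1.4922 · 5.8^0.6859

4.9827 SRM


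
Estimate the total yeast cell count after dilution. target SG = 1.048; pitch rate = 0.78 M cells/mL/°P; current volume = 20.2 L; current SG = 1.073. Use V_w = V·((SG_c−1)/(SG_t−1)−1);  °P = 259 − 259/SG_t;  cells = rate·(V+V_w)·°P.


V_w = 20.2·((1.073−1)/(1.048−1)−1) = 10.5208
V_final = 20.2 + 10.5208 = 30.7208
°P = 259 − 259/1.048 = 11.8626
cells = 0.78·30.7208·11.8626

284.2545 billion cells


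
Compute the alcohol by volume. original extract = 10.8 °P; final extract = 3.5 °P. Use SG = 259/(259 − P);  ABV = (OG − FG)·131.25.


OG = 259/(259 − 10.8) = 1.0435
FG = 259/(259 − 3.5) = 1.0137
ABV = (1.0435 − 1.0137)·131.25

3.9132 % ABV


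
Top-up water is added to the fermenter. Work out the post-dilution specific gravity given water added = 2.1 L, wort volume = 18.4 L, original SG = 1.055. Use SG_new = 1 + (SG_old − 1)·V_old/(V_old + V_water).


pts = (1.055 − 1)·1000·18.4/(18.4 + 2.1) = 49.3659
SG_new = 1 + 49.3659/1000

1.0494


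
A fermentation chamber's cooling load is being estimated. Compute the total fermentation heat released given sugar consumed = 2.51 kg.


Q = m_sugar · 590 kJ/kg
Q = 2.51 · 590

1480.9000 kJ


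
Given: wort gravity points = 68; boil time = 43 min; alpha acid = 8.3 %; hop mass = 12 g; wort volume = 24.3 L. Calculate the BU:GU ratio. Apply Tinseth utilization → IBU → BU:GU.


U = 1.65·0.000125^(GP/1000)·(1−e^(−0.04t))/4.15;  IBU = (α/100)·m·U·1000/V;  BU:GU = IBU/GP
U = 1.65·0.000125^(68/1000)·(1−e^(−0.04·43))/4.15 = 0.1771
IBU = (8.3/100)·12·0.1771·1000/24.3 = 7.2608
BU:GU = 7.2608/68

0.1068


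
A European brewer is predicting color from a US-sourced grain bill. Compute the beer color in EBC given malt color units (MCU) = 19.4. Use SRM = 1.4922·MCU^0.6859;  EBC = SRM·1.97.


SRM = 1.4922·19.4^0.6859 = 11.4059
EBC = 11.4059·1.97

22.4697 EBC


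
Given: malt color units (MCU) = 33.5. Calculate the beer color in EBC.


SRM = 1.4922·MCU^0.6859;  EBC = SRM·1.97
SRM = 1.4922·33.5^0.6859 = 16.5903
EBC = 16.5903·1.97

32.6830 EBC


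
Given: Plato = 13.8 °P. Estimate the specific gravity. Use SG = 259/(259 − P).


SG = 259/(259 − 13.8)

1.0563


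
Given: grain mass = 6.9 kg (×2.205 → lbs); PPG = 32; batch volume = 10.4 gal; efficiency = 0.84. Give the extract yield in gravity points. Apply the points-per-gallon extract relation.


points = lbs × PPG × eff / vol
lbs = 6.9 × 2.205 = 15.2145
points = 15.2145 × 32 × 0.84 / 10.4

39.3236 points


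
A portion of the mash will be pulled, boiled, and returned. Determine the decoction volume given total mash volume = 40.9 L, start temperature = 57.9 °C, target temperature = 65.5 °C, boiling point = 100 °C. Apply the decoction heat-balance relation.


V_dec = V_total·(T_target − T_start)/(T_boil − T_start)
V_dec = 40.9·(65.5 − 57.9)/(100 − 57.9)

7.3834 L


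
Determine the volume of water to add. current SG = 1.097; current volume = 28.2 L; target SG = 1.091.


V_water = V·((SG_curr − 1)/(SG_target − 1) − 1)
V_water = 28.2·((1.097 − 1)/(1.091 − 1) − 1)

1.8593 L


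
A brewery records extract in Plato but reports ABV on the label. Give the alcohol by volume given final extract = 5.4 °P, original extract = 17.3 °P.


SG = 259/(259 − P);  ABV = (OG − FG)·131.25
OG = 259/(259 − 17.3) = 1.0716
FG = 259/(259 − 5.4) = 1.0213
ABV = (1.0716 − 1.0213)·131.25

6.5996 % ABV


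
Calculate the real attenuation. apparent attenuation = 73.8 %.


RA = AA · 0.8192
RA = 73.8 · 0.8192

60.4570 %


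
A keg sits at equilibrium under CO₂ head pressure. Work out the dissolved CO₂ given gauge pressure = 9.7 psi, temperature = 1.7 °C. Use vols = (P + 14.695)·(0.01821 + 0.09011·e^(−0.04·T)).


vols = (9.7 + 14.695)·(0.01821 + 0.09011·e^(−0.04·1.7))

2.4980 volumes


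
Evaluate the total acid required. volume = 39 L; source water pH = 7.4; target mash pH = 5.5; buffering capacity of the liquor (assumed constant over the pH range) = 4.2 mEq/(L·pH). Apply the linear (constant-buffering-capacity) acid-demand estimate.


acid = buffering capacity · (pH_source − pH_target) · V
acid = 4.2 · (7.4 − 5.5) · 39

311.2200 mEq


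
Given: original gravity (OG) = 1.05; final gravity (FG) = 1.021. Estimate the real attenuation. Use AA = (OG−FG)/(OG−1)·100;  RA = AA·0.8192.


AA = (1.05 − 1.021)/(1.05 − 1)·100 = 58.0000
RA = 58.0000·0.8192

47.5136 %


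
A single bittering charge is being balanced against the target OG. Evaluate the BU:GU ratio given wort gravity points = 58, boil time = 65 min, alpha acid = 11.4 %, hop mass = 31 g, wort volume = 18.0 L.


U = 1.65·0.000125^(GP/1000)·(1−e^(−0.04t))/4.15;  IBU = (α/100)·m·U·1000/V;  BU:GU = IBU/GP
U = 1.65·0.000125^(58/1000)·(1−e^(−0.04·65))/4.15 = 0.2185
IBU = (11.4/100)·31·0.2185·1000/18.0 = 42.9075
BU:GU = 42.9075/58

0.7398


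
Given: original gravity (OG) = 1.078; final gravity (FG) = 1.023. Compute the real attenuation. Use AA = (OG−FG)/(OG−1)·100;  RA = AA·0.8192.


AA = (1.078 − 1.023)/(1.078 − 1)·100 = 70.5128
RA = 70.5128·0.8192

57.7641 %


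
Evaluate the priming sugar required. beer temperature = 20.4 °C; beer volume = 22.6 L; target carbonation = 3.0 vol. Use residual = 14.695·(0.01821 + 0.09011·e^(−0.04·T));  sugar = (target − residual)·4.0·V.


residual = 14.695·(0.01821 + 0.09011·e^(−0.04·20.4)) = 0.8531
sugar = (3.0 − 0.8531)·4.0·22.6

194.0763 g


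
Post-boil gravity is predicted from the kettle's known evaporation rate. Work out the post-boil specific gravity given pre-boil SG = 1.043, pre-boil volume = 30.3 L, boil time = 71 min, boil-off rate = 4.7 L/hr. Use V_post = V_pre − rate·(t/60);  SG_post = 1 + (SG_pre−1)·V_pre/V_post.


V_post = 30.3 − 4.7·(71/60) = 24.7383
SG_post = 1 + (1.043 − 1)·30.3/24.7383

1.0527


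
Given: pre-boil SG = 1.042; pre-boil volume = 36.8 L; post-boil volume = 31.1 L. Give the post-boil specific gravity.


SG_post = 1 + (SG_pre − 1)·V_pre/V_post
pts_pre = (1.042 − 1)·1000 = 42.0000
pts_post = 42.0000·36.8/31.1 = 49.6977
SG_post = 1 + 49.6977/1000

1.0497


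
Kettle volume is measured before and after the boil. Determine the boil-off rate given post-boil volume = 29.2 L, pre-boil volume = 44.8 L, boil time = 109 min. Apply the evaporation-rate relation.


rate = (V_pre − V_post) / (t_min/60)
rate = (44.8 − 29.2) / (109/60)

8.5872 L/hr


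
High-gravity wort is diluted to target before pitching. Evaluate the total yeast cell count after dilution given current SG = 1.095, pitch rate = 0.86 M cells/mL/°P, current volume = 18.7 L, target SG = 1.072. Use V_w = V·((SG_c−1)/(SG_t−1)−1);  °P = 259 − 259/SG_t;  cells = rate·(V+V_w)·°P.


V_w = 18.7·((1.095−1)/(1.072−1)−1) = 5.9736
V_final = 18.7 + 5.9736 = 24.6736
°P = 259 − 259/1.072 = 17.3955
cells = 0.86·24.6736·17.3955

369.1209 billion cells


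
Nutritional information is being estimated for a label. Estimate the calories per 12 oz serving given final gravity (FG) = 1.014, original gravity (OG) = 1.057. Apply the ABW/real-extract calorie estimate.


ABW = (OG−FG)·131.25·0.79/FG;  °P = 259 − 259/SG (for OG→OE and FG→AE);  RE = 0.1808·OE + 0.8192·AE;  Cal = (6.9·ABW + 4·(RE−0.1))·FG·3.55
ABW = (1.057 − 1.014)·131.25·0.79/1.014 = 4.3970
OE = 259 − 259/1.057 = 13.9669 °P
AE = 259 − 259/1.014 = 3.5759 °P
RE = 0.1808·13.9669 + 0.8192·3.5759 = 5.4546 °P
Cal = (6.9·4.3970 + 4·(5.4546−0.1))·1.014·3.55

186.3126 kcal


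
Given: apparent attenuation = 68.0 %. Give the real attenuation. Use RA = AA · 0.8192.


RA = 68.0 · 0.8192

55.7056 %


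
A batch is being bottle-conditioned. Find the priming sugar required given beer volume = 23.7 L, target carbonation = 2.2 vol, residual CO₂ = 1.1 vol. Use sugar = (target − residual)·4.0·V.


sugar = (2.2 − 1.1)·4.0·23.7

104.2800 g


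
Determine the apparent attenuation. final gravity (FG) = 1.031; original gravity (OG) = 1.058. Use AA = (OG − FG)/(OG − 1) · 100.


AA = (1.058 − 1.031)/(1.058 − 1) · 100

46.5517 %


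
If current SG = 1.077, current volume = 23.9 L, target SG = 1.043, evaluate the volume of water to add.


V_water = V·((SG_curr − 1)/(SG_target − 1) − 1)
V_water = 23.9·((1.077 − 1)/(1.043 − 1) − 1)

18.8977 L


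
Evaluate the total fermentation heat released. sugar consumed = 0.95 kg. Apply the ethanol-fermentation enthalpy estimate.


Q = m_sugar · 590 kJ/kg
Q = 0.95 · 590

560.5000 kJ


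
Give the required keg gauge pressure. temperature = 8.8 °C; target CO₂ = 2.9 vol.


psi = vols/(0.01821 + 0.09011·e^(−0.04·T)) − 14.695
psi = 2.9/(0.01821 + 0.09011·e^(−0.04·8.8)) − 14.695

20.8518 psi


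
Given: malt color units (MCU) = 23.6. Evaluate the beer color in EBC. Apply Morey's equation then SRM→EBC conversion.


SRM = 1.4922·MCU^0.6859;  EBC = SRM·1.97
SRM = 1.4922·23.6^0.6859 = 13.0469
EBC = 13.0469·1.97

25.7024 EBC


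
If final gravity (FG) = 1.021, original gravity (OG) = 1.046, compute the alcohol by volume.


ABV = (OG − FG) · 131.25
ABV = (1.046 − 1.021) · 131.25

3.2813 % ABV


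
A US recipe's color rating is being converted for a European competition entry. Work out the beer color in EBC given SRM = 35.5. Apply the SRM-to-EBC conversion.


EBC = SRM · 1.97
EBC = 35.5 · 1.97

69.9350 EBC


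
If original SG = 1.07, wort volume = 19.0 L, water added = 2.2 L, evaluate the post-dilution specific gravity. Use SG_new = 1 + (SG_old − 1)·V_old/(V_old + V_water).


pts = (1.07 − 1)·1000·19.0/(19.0 + 2.2) = 62.7358
SG_new = 1 + 62.7358/1000

1.0627


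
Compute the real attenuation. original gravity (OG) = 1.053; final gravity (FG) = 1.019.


AA = (OG−FG)/(OG−1)·100;  RA = AA·0.8192
AA = (1.053 − 1.019)/(1.053 − 1)·100 = 64.1509
RA = 64.1509·0.8192

52.5525 %


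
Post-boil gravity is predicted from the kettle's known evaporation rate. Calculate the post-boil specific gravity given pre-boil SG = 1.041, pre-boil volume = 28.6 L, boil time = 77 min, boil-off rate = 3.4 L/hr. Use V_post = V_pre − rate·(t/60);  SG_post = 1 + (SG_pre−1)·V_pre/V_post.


V_post = 28.6 − 3.4·(77/60) = 24.2367
SG_post = 1 + (1.041 − 1)·28.6/24.2367

1.0484


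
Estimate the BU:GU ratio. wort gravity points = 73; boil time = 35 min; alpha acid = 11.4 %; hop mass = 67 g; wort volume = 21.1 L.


U = 1.65·0.000125^(GP/1000)·(1−e^(−0.04t))/4.15;  IBU = (α/100)·m·U·1000/V;  BU:GU = IBU/GP
U = 1.65·0.000125^(73/1000)·(1−e^(−0.04·35))/4.15 = 0.1554
IBU = (11.4/100)·67·0.1554·1000/21.1 = 56.2645
BU:GU = 56.2645/73

0.7707


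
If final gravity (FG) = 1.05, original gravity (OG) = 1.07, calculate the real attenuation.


AA = (OG−FG)/(OG−1)·100;  RA = AA·0.8192
AA = (1.07 − 1.05)/(1.07 − 1)·100 = 28.5714
RA = 28.5714·0.8192

23.4057 %


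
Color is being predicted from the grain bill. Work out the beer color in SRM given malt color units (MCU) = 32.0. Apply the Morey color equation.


SRM = 1.4922 · MCU^0.6859
SRM = 1.4922 · 32.0^0.6859

16.0772 SRM


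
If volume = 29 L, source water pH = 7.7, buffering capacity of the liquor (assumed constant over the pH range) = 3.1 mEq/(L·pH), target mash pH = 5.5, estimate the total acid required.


acid = buffering capacity · (pH_source − pH_target) · V
acid = 3.1 · (7.7 − 5.5) · 29

197.7800 mEq


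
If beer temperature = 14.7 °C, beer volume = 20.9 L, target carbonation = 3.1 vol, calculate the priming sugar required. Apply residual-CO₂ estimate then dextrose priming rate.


residual = 14.695·(0.01821 + 0.09011·e^(−0.04·T));  sugar = (target − residual)·4.0·V
residual = 14.695·(0.01821 + 0.09011·e^(−0.04·14.7)) = 1.0031
sugar = (3.1 − 1.0031)·4.0·20.9

175.3019 g


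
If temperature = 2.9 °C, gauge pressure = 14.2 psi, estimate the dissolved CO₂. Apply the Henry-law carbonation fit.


vols = (P + 14.695)·(0.01821 + 0.09011·e^(−0.04·T))
vols = (14.2 + 14.695)·(0.01821 + 0.09011·e^(−0.04·2.9))

2.8447 volumes


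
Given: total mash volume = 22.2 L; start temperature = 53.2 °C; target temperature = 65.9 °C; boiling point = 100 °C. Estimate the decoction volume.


V_dec = V_total·(T_target − T_start)/(T_boil − T_start)
V_dec = 22.2·(65.9 − 53.2)/(100 − 53.2)

6.0244 L


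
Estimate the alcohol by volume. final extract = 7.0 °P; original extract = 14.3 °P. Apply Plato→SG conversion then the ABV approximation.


SG = 259/(259 − P);  ABV = (OG − FG)·131.25
OG = 259/(259 − 14.3) = 1.0584
FG = 259/(259 − 7.0) = 1.0278
ABV = (1.0584 − 1.0278)·131.25

4.0243 % ABV
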